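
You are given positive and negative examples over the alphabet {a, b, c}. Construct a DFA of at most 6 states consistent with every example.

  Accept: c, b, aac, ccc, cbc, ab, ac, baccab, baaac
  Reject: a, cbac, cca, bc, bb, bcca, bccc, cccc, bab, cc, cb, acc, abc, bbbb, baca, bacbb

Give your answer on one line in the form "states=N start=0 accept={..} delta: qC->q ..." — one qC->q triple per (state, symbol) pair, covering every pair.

states=3 start=0 accept={1} delta: 0a->0 0b->1 0c->1 1a->2 1b->2 1c->0 2a->1 2b->2 2c->1

State merging on the prefix tree: take the shortest (then alphabetical) example prefix whose next move is undefined and point that move at state 0, else 1, else 2, ...; a target is out if some Accept/Reject pair would then sit in one state with the same input left (inseparable). If every existing state is out, open a new one.
a: 0a undefined. 0a->0: ok.
b: 0b undefined. 0b->0: no, c/bc meet in 0 with "c" left. Open state 1: 0b->1.
c: 0c undefined. 0c->0: no, c/a meet in 0. 0c->1: ok.
ba: 1a undefined. 1a->0: no, c/bab meet in 1. 1a->1: no, baaac/bc meet in 1 with "c" left. Open state 2: 1a->2.
bb: 1b undefined. 1b->0: no, c/cbac meet in 1. 1b->1: no, c/bb meet in 1. 1b->2: ok.
bc: 1c undefined. 1c->0: ok.
baa: 2a undefined. 2a->0: no, c/cbac meet in 1. 2a->1: ok.
bab: 2b undefined. 2b->0: no, c/bbbb meet in 1. 2b->1: no, c/bab meet in 1. 2b->2: ok.
bac: 2c undefined. 2c->0: no, cbc/a meet in 0. 2c->1: ok.
All examples now run through 3 states with every (state, symbol) defined. Accept strings end in {1}, Reject strings end in {0,2}; accept={1}.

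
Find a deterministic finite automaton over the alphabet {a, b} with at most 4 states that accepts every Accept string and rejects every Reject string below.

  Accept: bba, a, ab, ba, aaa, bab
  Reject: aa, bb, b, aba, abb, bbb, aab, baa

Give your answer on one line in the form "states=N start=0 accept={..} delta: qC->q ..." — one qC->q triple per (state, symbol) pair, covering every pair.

State merging on the prefix tree: take the shortest (then alphabetical) example prefix whose next move is undefined and point that move at state 0, else 1, else 2, ...; a target is out if some Accept/Reject pair would then sit in one state with the same input left (inseparable). If every existing state is out, open a new one.
a: 0a undefined. 0a->0: no, a/aa meet in 0. Open state 1: 0a->1.
b: 0b undefined. 0b->0: ok.
aa: 1a undefined. 1a->0: ok.
ab: 1b undefined. 1b->0: no, bba/aba meet in 1. 1b->1: no, bba/abb meet in 1. Open state 2: 1b->2.
aba: 2a undefined. 2a->0: ok.
abb: 2b undefined. 2b->0: ok.
All examples now run through 3 states with every (state, symbol) defined. Accept strings end in {1,2}, Reject strings end in {0}; accept={1,2}.

states=3 start=0 accept={1,2} delta: 0a->1 0b->0 1a->0 1b->2 2a->0 2b->0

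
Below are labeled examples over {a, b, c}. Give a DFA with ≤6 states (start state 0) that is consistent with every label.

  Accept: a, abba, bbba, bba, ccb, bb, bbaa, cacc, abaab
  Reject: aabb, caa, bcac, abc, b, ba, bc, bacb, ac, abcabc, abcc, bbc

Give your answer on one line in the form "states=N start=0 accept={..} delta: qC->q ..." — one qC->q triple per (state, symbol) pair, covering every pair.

states=5 start=0 accept={1,4} delta: 0a->1 0b->2 0c->1 1a->2 1b->3 1c->2 2a->0 2b->4 2c->0 3a->1 3b->0 3c->2 4a->4 4b->0 4c->0

Grow the machine one transition at a time. Run the examples from 0; the earliest place one falls off (shortest prefix, ties alphabetical) gets sent to the lowest-numbered state that keeps every Accept/Reject pair distinguishable — a pair clashes when both reach the same state with identical unread suffix — and to a fresh state only if none does.
a: 0a undefined. 0a->0: no, bb/aabb meet in 0 with "bb" left. Open state 1: 0a->1.
b: 0b undefined. 0b->0: no, a/ba meet in 1. 0b->1: no, a/b meet in 1. Open state 2: 0b->2.
c: 0c undefined. 0c->0: no, ccb/b meet in 2. 0c->1: ok.
aa: 1a undefined. 1a->0: no, a/caa meet in 1. 1a->1: no, a/caa meet in 1. 1a->2: ok.
ab: 1b undefined. 1b->0: no, a/abc meet in 1. 1b->1: no, abba/b meet in 2. 1b->2: no, cacc/abcc meet in 2 with "cc" left. Open state 3: 1b->3.
ac: 1c undefined. 1c->0: no, ccb/b meet in 2. 1c->1: no, a/ac meet in 1. 1c->2: ok.
ba: 2a undefined. 2a->0: ok.
bb: 2b undefined. 2b->0: no, a/bbc meet in 1. 2b->1: no, bba/b meet in 2. 2b->2: no, bbba/caa meet in 0. 2b->3: no, ccb/bacb meet in 3. Open state 4: 2b->4.
bc: 2c undefined. 2c->0: ok.
aba: 3a undefined. 3a->0: no, abaab/bacb meet in 3. 3a->1: ok.
abb: 3b undefined. 3b->0: ok.
abc: 3c undefined. 3c->0: no, a/abcc meet in 1. 3c->1: no, a/abc meet in 1. 3c->2: ok.
bba: 4a undefined. 4a->0: no, bba/caa meet in 0. 4a->1: no, bbaa/bcac meet in 2. 4a->2: no, bba/bcac meet in 2. 4a->3: no, bba/bacb meet in 3. 4a->4: ok.
bbb: 4b undefined. 4b->0: ok.
bbc: 4c undefined. 4c->0: ok.
All examples now run through 5 states with every (state, symbol) defined. Accept strings end in {1,4}, Reject strings end in {0,2,3}; accept={1,4}.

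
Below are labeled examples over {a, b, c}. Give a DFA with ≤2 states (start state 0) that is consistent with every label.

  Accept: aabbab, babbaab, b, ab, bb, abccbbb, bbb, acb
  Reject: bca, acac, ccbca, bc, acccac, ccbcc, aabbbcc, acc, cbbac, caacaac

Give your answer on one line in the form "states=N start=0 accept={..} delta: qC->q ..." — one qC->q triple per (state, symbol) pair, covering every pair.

states=2 start=0 accept={0} delta: 0a->0 0b->0 0c->1 1a->1 1b->0 1c->1

State merging on the prefix tree: take the shortest (then alphabetical) example prefix whose next move is undefined and point that move at state 0, else 1, else 2, ...; a target is out if some Accept/Reject pair would then sit in one state with the same input left (inseparable). If every existing state is out, open a new one.
a: 0a undefined. 0a->0: ok.
b: 0b undefined. 0b->0: ok.
c: 0c undefined. 0c->0: no, aabbab/bca meet in 0. Open state 1: 0c->1.
ca: 1a undefined. 1a->0: no, aabbab/bca meet in 0. 1a->1: ok.
cb: 1b undefined. 1b->0: ok.
cc: 1c undefined. 1c->0: no, aabbab/acac meet in 0. 1c->1: ok.
All examples now run through 2 states with every (state, symbol) defined. Accept strings end in {0}, Reject strings end in {1}; accept={0}.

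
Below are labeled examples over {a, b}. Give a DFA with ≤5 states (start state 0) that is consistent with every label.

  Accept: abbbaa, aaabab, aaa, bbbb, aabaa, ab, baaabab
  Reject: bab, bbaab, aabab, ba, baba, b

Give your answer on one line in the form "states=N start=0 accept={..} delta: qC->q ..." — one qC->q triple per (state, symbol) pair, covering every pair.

Fold the examples into a partial DFA from state 0: repeatedly fix the first undefined (state, symbol) met by the shortest-then-alphabetical prefix, trying targets in increasing order and rejecting any under which an Accept and a Reject string meet in one state with the same remainder; add a state when all current targets are rejected. Accepting states are where Accept strings end.
a: 0a undefined. 0a->0: no, aaabab/bab meet in 0 with "bab" left. Open state 1: 0a->1.
b: 0b undefined. 0b->0: no, bbbb/b meet in 0. 0b->1: ok.
aa: 1a undefined. 1a->0: no, aaa/bab meet in 1. 1a->1: no, aaabab/aabab meet in 1 with "bab" left. Open state 2: 1a->2.
ab: 1b undefined. 1b->0: no, abbbaa/ba meet in 2. 1b->1: no, bbbb/b meet in 1. 1b->2: no, ab/ba meet in 2. Open state 3: 1b->3.
aaa: 2a undefined. 2a->0: no, aaabab/bab meet in 2 with "b" left. 2a->1: no, aaa/b meet in 1. 2a->2: no, aaabab/aabab meet in 2 with "bab" left. 2a->3: ok.
aab: 2b undefined. 2b->0: no, aaa/aabab meet in 3. 2b->1: ok.
abb: 3b undefined. 3b->0: no, bbbb/bab meet in 1. 3b->1: no, aaabab/bab meet in 1. 3b->2: no, aaabab/ba meet in 2. 3b->3: ok.
bba: 3a undefined. 3a->0: no, abbbaa/bab meet in 1. 3a->1: no, abbbaa/ba meet in 2. 3a->2: no, abbbaa/bbaab meet in 3. 3a->3: no, abbbaa/bbaab meet in 3. Open state 4: 3a->4.
bbaa: 4a undefined. 4a->0: ok.
baaab: 4b undefined. 4b->0: ok.
All examples now run through 5 states with every (state, symbol) defined. Accept strings end in {0,3}, Reject strings end in {1,2}; accept={0,3}.

states=5 start=0 accept={0,3} delta: 0a->1 0b->1 1a->2 1b->3 2a->3 2b->1 3a->4 3b->3 4a->0 4b->0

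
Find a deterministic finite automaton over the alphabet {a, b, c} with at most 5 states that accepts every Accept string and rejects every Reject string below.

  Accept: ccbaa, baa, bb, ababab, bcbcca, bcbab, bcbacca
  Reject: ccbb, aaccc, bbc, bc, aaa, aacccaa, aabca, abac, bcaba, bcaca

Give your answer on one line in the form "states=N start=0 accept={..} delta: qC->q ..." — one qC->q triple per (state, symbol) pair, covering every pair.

Fold the examples into a partial DFA from state 0: repeatedly fix the first undefined (state, symbol) met by the shortest-then-alphabetical prefix, trying targets in increasing order and rejecting any under which an Accept and a Reject string meet in one state with the same remainder; add a state when all current targets are rejected. Accepting states are where Accept strings end.
a: 0a undefined. 0a->0: ok.
b: 0b undefined. 0b->0: no, baa/aaa meet in 0. Open state 1: 0b->1.
c: 0c undefined. 0c->0: no, bb/ccbb meet in 1 with "b" left. 0c->1: ok.
ba: 1a undefined. 1a->0: no, baa/aaa meet in 0. 1a->1: ok.
bb: 1b undefined. 1b->0: no, baa/bbc meet in 1. 1b->1: ok.
bc: 1c undefined. 1c->0: no, ccbaa/ccbb meet in 1. 1c->1: no, ccbaa/ccbb meet in 1. Open state 2: 1c->2.
bca: 2a undefined. 2a->0: no, baa/bcaba meet in 1. 2a->1: no, baa/aabca meet in 1. 2a->2: ok.
bcb: 2b undefined. 2b->0: no, ccbaa/aaa meet in 0. 2b->1: no, ccbaa/ccbb meet in 1. 2b->2: no, ccbaa/ccbb meet in 2. Open state 3: 2b->3.
bcac: 2c undefined. 2c->0: ok.
bcba: 3a undefined. 3a->0: no, ccbaa/aaccc meet in 0. 3a->1: no, ccbaa/bcaba meet in 1. 3a->2: no, ccbaa/bbc meet in 2. 3a->3: no, ccbaa/bcaba meet in 3. Open state 4: 3a->4.
bcbc: 3c undefined. 3c->0: ok.
ccbb: 3b undefined. 3b->0: ok.
bcbab: 4b undefined. 4b->0: no, bcbab/ccbb meet in 0. 4b->1: ok.
bcbac: 4c undefined. 4c->0: ok.
ccbaa: 4a undefined. 4a->0: no, ccbaa/ccbb meet in 0. 4a->1: ok.
All examples now run through 5 states with every (state, symbol) defined. Accept strings end in {1}, Reject strings end in {0,2,4}; accept={1}.

states=5 start=0 accept={1} delta: 0a->0 0b->1 0c->1 1a->1 1b->1 1c->2 2a->2 2b->3 2c->0 3a->4 3b->0 3c->0 4a->1 4b->1 4c->0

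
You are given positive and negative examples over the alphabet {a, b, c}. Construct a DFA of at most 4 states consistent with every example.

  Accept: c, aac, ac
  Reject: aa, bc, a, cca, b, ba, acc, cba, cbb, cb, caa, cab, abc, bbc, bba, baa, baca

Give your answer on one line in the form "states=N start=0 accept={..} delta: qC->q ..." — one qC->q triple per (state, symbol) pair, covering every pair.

State merging on the prefix tree: take the shortest (then alphabetical) example prefix whose next move is undefined and point that move at state 0, else 1, else 2, ...; a target is out if some Accept/Reject pair would then sit in one state with the same input left (inseparable). If every existing state is out, open a new one.
a: 0a undefined. 0a->0: ok.
b: 0b undefined. 0b->0: no, c/bc meet in 0 with "c" left. Open state 1: 0b->1.
c: 0c undefined. 0c->0: no, c/aa meet in 0. 0c->1: no, c/b meet in 1. Open state 2: 0c->2.
ba: 1a undefined. 1a->0: ok.
bb: 1b undefined. 1b->0: no, c/bbc meet in 2. 1b->1: ok.
bc: 1c undefined. 1c->0: ok.
ca: 2a undefined. 2a->0: ok.
cb: 2b undefined. 2b->0: ok.
cc: 2c undefined. 2c->0: ok.
All examples now run through 3 states with every (state, symbol) defined. Accept strings end in {2}, Reject strings end in {0,1}; accept={2}.

states=3 start=0 accept={2} delta: 0a->0 0b->1 0c->2 1a->0 1b->1 1c->0 2a->0 2b->0 2c->0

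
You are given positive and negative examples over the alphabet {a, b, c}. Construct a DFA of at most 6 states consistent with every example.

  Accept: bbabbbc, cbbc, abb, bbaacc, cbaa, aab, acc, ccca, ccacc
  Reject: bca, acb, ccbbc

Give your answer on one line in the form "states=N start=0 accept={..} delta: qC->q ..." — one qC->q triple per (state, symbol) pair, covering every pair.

State merging on the prefix tree: take the shortest (then alphabetical) example prefix whose next move is undefined and point that move at state 0, else 1, else 2, ...; a target is out if some Accept/Reject pair would then sit in one state with the same input left (inseparable). If every existing state is out, open a new one.
a: 0a undefined. 0a->0: ok.
b: 0b undefined. 0b->0: ok.
c: 0c undefined. 0c->0: no, bbabbbc/bca meet in 0. Open state 1: 0c->1.
cb: 1b undefined. 1b->0: no, abb/acb meet in 0. 1b->1: no, bbabbbc/acb meet in 1. Open state 2: 1b->2.
cc: 1c undefined. 1c->0: no, bbabbbc/ccbbc meet in 1. 1c->1: no, cbbc/ccbbc meet in 2 with "bc" left. 1c->2: no, bbaacc/acb meet in 2. Open state 3: 1c->3.
bca: 1a undefined. 1a->0: no, abb/bca meet in 0. 1a->1: no, bbabbbc/bca meet in 1. 1a->2: ok.
cba: 2a undefined. 2a->0: ok.
cbb: 2b undefined. 2b->0: ok.
cca: 3a undefined. 3a->0: ok.
ccb: 3b undefined. 3b->0: no, bbabbbc/ccbbc meet in 1. 3b->1: ok.
ccc: 3c undefined. 3c->0: ok.
ccbbc: 2c undefined. 2c->0: no, abb/ccbbc meet in 0. 2c->1: no, bbabbbc/ccbbc meet in 1. 2c->2: ok.
All examples now run through 4 states with every (state, symbol) defined. Accept strings end in {0,1,3}, Reject strings end in {2}; accept={0,1,3}.

states=4 start=0 accept={0,1,3} delta: 0a->0 0b->0 0c->1 1a->2 1b->2 1c->3 2a->0 2b->0 2c->2 3a->0 3b->1 3c->0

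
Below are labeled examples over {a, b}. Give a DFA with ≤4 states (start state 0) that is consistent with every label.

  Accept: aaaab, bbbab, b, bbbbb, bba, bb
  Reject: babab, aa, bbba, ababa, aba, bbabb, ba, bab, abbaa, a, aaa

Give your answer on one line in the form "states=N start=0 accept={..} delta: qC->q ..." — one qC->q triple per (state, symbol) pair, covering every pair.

states=4 start=0 accept={1,3} delta: 0a->0 0b->1 1a->2 1b->3 2a->2 2b->2 3a->1 3b->0

Grow the machine one transition at a time. Run the examples from 0; the earliest place one falls off (shortest prefix, ties alphabetical) gets sent to the lowest-numbered state that keeps every Accept/Reject pair distinguishable — a pair clashes when both reach the same state with identical unread suffix — and to a fresh state only if none does.
a: 0a undefined. 0a->0: ok.
b: 0b undefined. 0b->0: no, aaaab/babab meet in 0. Open state 1: 0b->1.
ba: 1a undefined. 1a->0: no, aaaab/babab meet in 1. 1a->1: no, aaaab/aba meet in 1. Open state 2: 1a->2.
bb: 1b undefined. 1b->0: no, bbbab/bab meet in 2 with "b" left. 1b->1: no, bbbab/bab meet in 2 with "b" left. 1b->2: no, bbbab/babab meet in 2 with "bab" left. Open state 3: 1b->3.
bab: 2b undefined. 2b->0: no, aaaab/babab meet in 1. 2b->1: no, aaaab/babab meet in 1. 2b->2: ok.
bba: 3a undefined. 3a->0: no, bba/aa meet in 0. 3a->1: ok.
bbb: 3b undefined. 3b->0: ok.
baba: 2a undefined. 2a->0: no, aaaab/babab meet in 1. 2a->1: no, aaaab/ababa meet in 1. 2a->2: ok.
All examples now run through 4 states with every (state, symbol) defined. Accept strings end in {1,3}, Reject strings end in {0,2}; accept={1,3}.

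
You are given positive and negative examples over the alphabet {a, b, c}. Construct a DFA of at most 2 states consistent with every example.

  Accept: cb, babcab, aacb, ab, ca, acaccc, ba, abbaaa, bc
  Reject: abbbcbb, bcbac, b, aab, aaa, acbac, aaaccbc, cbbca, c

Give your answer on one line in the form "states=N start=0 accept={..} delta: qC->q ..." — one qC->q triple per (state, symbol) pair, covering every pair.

states=2 start=0 accept={0} delta: 0a->1 0b->1 0c->1 1a->0 1b->0 1c->0

Fold the examples into a partial DFA from state 0: repeatedly fix the first undefined (state, symbol) met by the shortest-then-alphabetical prefix, trying targets in increasing order and rejecting any under which an Accept and a Reject string meet in one state with the same remainder; add a state when all current targets are rejected. Accepting states are where Accept strings end.
a: 0a undefined. 0a->0: no, ab/b meet in 0 with "b" left. Open state 1: 0a->1.
b: 0b undefined. 0b->0: no, bc/c meet in 0 with "c" left. 0b->1: ok.
c: 0c undefined. 0c->0: no, cb/b meet in 1. 0c->1: ok.
aa: 1a undefined. 1a->0: ok.
ab: 1b undefined. 1b->0: ok.
ac: 1c undefined. 1c->0: ok.
All examples now run through 2 states with every (state, symbol) defined. Accept strings end in {0}, Reject strings end in {1}; accept={0}.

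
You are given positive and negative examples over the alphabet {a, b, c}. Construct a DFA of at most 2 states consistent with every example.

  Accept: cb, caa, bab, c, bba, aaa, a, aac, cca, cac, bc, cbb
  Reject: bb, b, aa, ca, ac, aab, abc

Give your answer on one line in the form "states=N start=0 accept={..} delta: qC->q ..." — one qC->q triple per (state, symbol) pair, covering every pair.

Fold the examples into a partial DFA from state 0: repeatedly fix the first undefined (state, symbol) met by the shortest-then-alphabetical prefix, trying targets in increasing order and rejecting any under which an Accept and a Reject string meet in one state with the same remainder; add a state when all current targets are rejected. Accepting states are where Accept strings end.
a: 0a undefined. 0a->0: no, c/ac meet in 0 with "c" left. Open state 1: 0a->1.
b: 0b undefined. 0b->0: ok.
c: 0c undefined. 0c->0: no, cb/bb meet in 0. 0c->1: ok.
aa: 1a undefined. 1a->0: ok.
ab: 1b undefined. 1b->0: no, cb/bb meet in 0. 1b->1: ok.
ac: 1c undefined. 1c->0: ok.
All examples now run through 2 states with every (state, symbol) defined. Accept strings end in {1}, Reject strings end in {0}; accept={1}.

states=2 start=0 accept={1} delta: 0a->1 0b->0 0c->1 1a->0 1b->1 1c->0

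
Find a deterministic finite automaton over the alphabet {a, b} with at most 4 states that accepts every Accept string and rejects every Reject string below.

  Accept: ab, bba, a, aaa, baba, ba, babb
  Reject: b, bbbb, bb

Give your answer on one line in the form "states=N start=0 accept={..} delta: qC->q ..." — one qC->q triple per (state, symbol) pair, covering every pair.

states=3 start=0 accept={1,2} delta: 0a->1 0b->0 1a->0 1b->2 2a->1 2b->1

State merging on the prefix tree: take the shortest (then alphabetical) example prefix whose next move is undefined and point that move at state 0, else 1, else 2, ...; a target is out if some Accept/Reject pair would then sit in one state with the same input left (inseparable). If every existing state is out, open a new one.
a: 0a undefined. 0a->0: no, ab/b meet in 0 with "b" left. Open state 1: 0a->1.
b: 0b undefined. 0b->0: ok.
aa: 1a undefined. 1a->0: ok.
ab: 1b undefined. 1b->0: no, ab/b meet in 0. 1b->1: no, baba/b meet in 0. Open state 2: 1b->2.
baba: 2a undefined. 2a->0: no, baba/b meet in 0. 2a->1: ok.
babb: 2b undefined. 2b->0: no, babb/b meet in 0. 2b->1: ok.
All examples now run through 3 states with every (state, symbol) defined. Accept strings end in {1,2}, Reject strings end in {0}; accept={1,2}.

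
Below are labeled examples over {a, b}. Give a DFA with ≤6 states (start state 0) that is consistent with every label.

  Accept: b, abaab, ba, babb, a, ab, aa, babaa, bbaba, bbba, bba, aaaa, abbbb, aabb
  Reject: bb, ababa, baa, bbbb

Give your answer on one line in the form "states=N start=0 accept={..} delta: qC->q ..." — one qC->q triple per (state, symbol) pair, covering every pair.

Fold the examples into a partial DFA from state 0: repeatedly fix the first undefined (state, symbol) met by the shortest-then-alphabetical prefix, trying targets in increasing order and rejecting any under which an Accept and a Reject string meet in one state with the same remainder; add a state when all current targets are rejected. Accepting states are where Accept strings end.
a: 0a undefined. 0a->0: no, abbbb/bbbb meet in 0 with "bbbb" left. Open state 1: 0a->1.
b: 0b undefined. 0b->0: no, b/bb meet in 0. 0b->1: no, ab/bb meet in 1 with "b" left. Open state 2: 0b->2.
aa: 1a undefined. 1a->0: no, aabb/bb meet in 2 with "b" left. 1a->1: ok.
ab: 1b undefined. 1b->0: no, a/ababa meet in 1. 1b->1: no, abaab/ababa meet in 1. 1b->2: no, abbbb/bbbb meet in 2 with "bbb" left. Open state 3: 1b->3.
ba: 2a undefined. 2a->0: no, babb/bb meet in 2 with "b" left. 2a->1: no, ba/baa meet in 1. 2a->2: no, b/baa meet in 2. 2a->3: ok.
bb: 2b undefined. 2b->0: no, bbaba/baa meet in 3 with "a" left. 2b->1: no, a/bb meet in 1. 2b->2: no, b/bb meet in 2. 2b->3: no, ba/bb meet in 3. Open state 4: 2b->4.
aba: 3a undefined. 3a->0: no, abaab/ababa meet in 3. 3a->1: no, a/ababa meet in 1. 3a->2: no, b/baa meet in 2. 3a->3: no, ba/baa meet in 3. 3a->4: no, bbba/ababa meet in 4 with "ba" left. Open state 5: 3a->5.
abb: 3b undefined. 3b->0: no, abbbb/bb meet in 4. 3b->1: ok.
bba: 4a undefined. 4a->0: ok.
bbb: 4b undefined. 4b->0: no, b/bbbb meet in 2. 4b->1: no, ba/bbbb meet in 3. 4b->2: ok.
abaa: 5a undefined. 5a->0: ok.
abab: 5b undefined. 5b->0: no, a/ababa meet in 1. 5b->1: no, a/ababa meet in 1. 5b->2: no, ba/ababa meet in 3. 5b->3: ok.
All examples now run through 6 states with every (state, symbol) defined. Accept strings end in {0,1,2,3}, Reject strings end in {4,5}; accept={0,1,2,3}.

states=6 start=0 accept={0,1,2,3} delta: 0a->1 0b->2 1a->1 1b->3 2a->3 2b->4 3a->5 3b->1 4a->0 4b->2 5a->0 5b->3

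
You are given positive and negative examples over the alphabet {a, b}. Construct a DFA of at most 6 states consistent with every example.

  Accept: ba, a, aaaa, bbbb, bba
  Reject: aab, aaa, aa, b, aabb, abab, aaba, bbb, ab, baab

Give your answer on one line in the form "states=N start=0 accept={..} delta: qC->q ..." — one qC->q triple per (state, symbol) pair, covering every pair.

State merging on the prefix tree: take the shortest (then alphabetical) example prefix whose next move is undefined and point that move at state 0, else 1, else 2, ...; a target is out if some Accept/Reject pair would then sit in one state with the same input left (inseparable). If every existing state is out, open a new one.
a: 0a undefined. 0a->0: no, ba/aaba meet in 0 with "ba" left. Open state 1: 0a->1.
b: 0b undefined. 0b->0: no, bbbb/b meet in 0. 0b->1: no, ba/aa meet in 1 with "a" left. Open state 2: 0b->2.
aa: 1a undefined. 1a->0: no, ba/aaba meet in 2 with "a" left. 1a->1: no, a/aaa meet in 1. 1a->2: no, ba/aaa meet in 2 with "a" left. Open state 3: 1a->3.
ab: 1b undefined. 1b->0: ok.
ba: 2a undefined. 2a->0: no, ba/abab meet in 0. 2a->1: ok.
bb: 2b undefined. 2b->0: no, bbbb/abab meet in 0. 2b->1: no, bbbb/b meet in 2. 2b->2: no, bbbb/b meet in 2. 2b->3: no, bbbb/aabb meet in 3 with "bb" left. Open state 4: 2b->4.
aaa: 3a undefined. 3a->0: ok.
aab: 3b undefined. 3b->0: no, ba/aaba meet in 1. 3b->1: no, ba/aab meet in 1. 3b->2: no, ba/aaba meet in 1. 3b->3: ok.
bba: 4a undefined. 4a->0: no, bba/aaa meet in 0. 4a->1: ok.
bbb: 4b undefined. 4b->0: no, bbbb/b meet in 2. 4b->1: no, ba/bbb meet in 1. 4b->2: ok.
All examples now run through 5 states with every (state, symbol) defined. Accept strings end in {1,4}, Reject strings end in {0,2,3}; accept={1,4}.

states=5 start=0 accept={1,4} delta: 0a->1 0b->2 1a->3 1b->0 2a->1 2b->4 3a->0 3b->3 4a->1 4b->2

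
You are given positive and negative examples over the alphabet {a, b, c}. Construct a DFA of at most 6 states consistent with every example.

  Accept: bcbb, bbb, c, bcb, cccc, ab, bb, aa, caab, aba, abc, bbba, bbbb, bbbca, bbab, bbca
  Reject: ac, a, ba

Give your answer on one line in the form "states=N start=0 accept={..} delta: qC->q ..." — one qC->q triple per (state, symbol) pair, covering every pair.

Fold the examples into a partial DFA from state 0: repeatedly fix the first undefined (state, symbol) met by the shortest-then-alphabetical prefix, trying targets in increasing order and rejecting any under which an Accept and a Reject string meet in one state with the same remainder; add a state when all current targets are rejected. Accepting states are where Accept strings end.
a: 0a undefined. 0a->0: no, c/ac meet in 0 with "c" left. Open state 1: 0a->1.
b: 0b undefined. 0b->0: no, bbba/a meet in 1. 0b->1: no, aa/ba meet in 1 with "a" left. Open state 2: 0b->2.
c: 0c undefined. 0c->0: ok.
aa: 1a undefined. 1a->0: ok.
ab: 1b undefined. 1b->0: no, aba/a meet in 1. 1b->1: no, ab/a meet in 1. 1b->2: no, aba/ba meet in 2 with "a" left. Open state 3: 1b->3.
ac: 1c undefined. 1c->0: no, c/ac meet in 0. 1c->1: ok.
ba: 2a undefined. 2a->0: no, c/ba meet in 0. 2a->1: ok.
bb: 2b undefined. 2b->0: no, bbba/ac meet in 1. 2b->1: no, bb/ac meet in 1. 2b->2: no, bbba/ac meet in 1. 2b->3: ok.
bc: 2c undefined. 2c->0: ok.
aba: 3a undefined. 3a->0: ok.
abc: 3c undefined. 3c->0: no, bbca/ac meet in 1. 3c->1: no, abc/ac meet in 1. 3c->2: no, bbca/ac meet in 1. 3c->3: ok.
bbb: 3b undefined. 3b->0: no, bbba/ac meet in 1. 3b->1: no, bbb/ac meet in 1. 3b->2: no, bbba/ac meet in 1. 3b->3: ok.
All examples now run through 4 states with every (state, symbol) defined. Accept strings end in {0,2,3}, Reject strings end in {1}; accept={0,2,3}.

states=4 start=0 accept={0,2,3} delta: 0a->1 0b->2 0c->0 1a->0 1b->3 1c->1 2a->1 2b->3 2c->0 3a->0 3b->3 3c->3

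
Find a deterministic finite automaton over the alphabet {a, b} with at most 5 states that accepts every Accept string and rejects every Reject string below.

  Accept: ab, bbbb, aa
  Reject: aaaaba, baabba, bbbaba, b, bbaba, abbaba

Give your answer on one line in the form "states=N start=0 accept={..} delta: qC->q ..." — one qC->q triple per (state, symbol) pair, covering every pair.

State merging on the prefix tree: take the shortest (then alphabetical) example prefix whose next move is undefined and point that move at state 0, else 1, else 2, ...; a target is out if some Accept/Reject pair would then sit in one state with the same input left (inseparable). If every existing state is out, open a new one.
a: 0a undefined. 0a->0: no, ab/b meet in 0 with "b" left. Open state 1: 0a->1.
b: 0b undefined. 0b->0: no, bbbb/b meet in 0. 0b->1: ok.
aa: 1a undefined. 1a->0: no, aa/aaaaba meet in 0. 1a->1: no, aa/b meet in 1. Open state 2: 1a->2.
ab: 1b undefined. 1b->0: ok.
aaa: 2a undefined. 2a->0: ok.
abbab: 2b undefined. 2b->0: ok.
All examples now run through 3 states with every (state, symbol) defined. Accept strings end in {0,2}, Reject strings end in {1}; accept={0,2}.

states=3 start=0 accept={0,2} delta: 0a->1 0b->1 1a->2 1b->0 2a->0 2b->0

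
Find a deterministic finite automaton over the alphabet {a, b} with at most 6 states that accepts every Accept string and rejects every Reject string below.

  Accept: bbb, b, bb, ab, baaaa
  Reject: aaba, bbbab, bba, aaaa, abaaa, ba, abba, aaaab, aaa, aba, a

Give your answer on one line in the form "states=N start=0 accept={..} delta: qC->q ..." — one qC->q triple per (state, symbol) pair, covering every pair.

states=5 start=0 accept={0,2} delta: 0a->1 0b->2 1a->2 1b->0 2a->3 2b->0 3a->4 3b->1 4a->1 4b->1

Grow the machine one transition at a time. Run the examples from 0; the earliest place one falls off (shortest prefix, ties alphabetical) gets sent to the lowest-numbered state that keeps every Accept/Reject pair distinguishable — a pair clashes when both reach the same state with identical unread suffix — and to a fresh state only if none does.
a: 0a undefined. 0a->0: no, b/aaaab meet in 0 with "b" left. Open state 1: 0a->1.
b: 0b undefined. 0b->0: no, ab/bbbab meet in 1 with "b" left. 0b->1: no, b/a meet in 1. Open state 2: 0b->2.
aa: 1a undefined. 1a->0: no, b/aaaab meet in 2. 1a->1: no, ab/aaaab meet in 1 with "b" left. 1a->2: ok.
ab: 1b undefined. 1b->0: ok.
ba: 2a undefined. 2a->0: no, ab/abaaa meet in 0. 2a->1: no, b/aaaa meet in 2. 2a->2: no, b/aaaa meet in 2. Open state 3: 2a->3.
bb: 2b undefined. 2b->0: ok.
baa: 3a undefined. 3a->0: no, bbb/aaaab meet in 2. 3a->1: no, bb/aaaab meet in 0. 3a->2: no, bbb/aaaa meet in 2. 3a->3: no, baaaa/aaaa meet in 3. Open state 4: 3a->4.
baaa: 4a undefined. 4a->0: no, baaaa/aaba meet in 1. 4a->1: ok.
aaaab: 4b undefined. 4b->0: no, bb/aaaab meet in 0. 4b->1: ok.
bbbab: 3b undefined. 3b->0: no, bb/bbbab meet in 0. 3b->1: ok.
All examples now run through 5 states with every (state, symbol) defined. Accept strings end in {0,2}, Reject strings end in {1,3,4}; accept={0,2}.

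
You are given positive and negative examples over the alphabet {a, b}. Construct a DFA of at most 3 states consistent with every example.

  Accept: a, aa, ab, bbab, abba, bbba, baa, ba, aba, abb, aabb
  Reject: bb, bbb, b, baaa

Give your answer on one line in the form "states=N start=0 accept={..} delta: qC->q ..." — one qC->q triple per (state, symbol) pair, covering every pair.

states=3 start=0 accept={1,2} delta: 0a->1 0b->0 1a->2 1b->1 2a->0 2b->1

Grow the machine one transition at a time. Run the examples from 0; the earliest place one falls off (shortest prefix, ties alphabetical) gets sent to the lowest-numbered state that keeps every Accept/Reject pair distinguishable — a pair clashes when both reach the same state with identical unread suffix — and to a fresh state only if none does.
a: 0a undefined. 0a->0: no, ab/b meet in 0 with "b" left. Open state 1: 0a->1.
b: 0b undefined. 0b->0: ok.
aa: 1a undefined. 1a->0: no, a/baaa meet in 1. 1a->1: no, a/baaa meet in 1. Open state 2: 1a->2.
ab: 1b undefined. 1b->0: no, ab/bb meet in 0. 1b->1: ok.
aab: 2b undefined. 2b->0: no, aabb/bb meet in 0. 2b->1: ok.
baaa: 2a undefined. 2a->0: ok.
All examples now run through 3 states with every (state, symbol) defined. Accept strings end in {1,2}, Reject strings end in {0}; accept={1,2}.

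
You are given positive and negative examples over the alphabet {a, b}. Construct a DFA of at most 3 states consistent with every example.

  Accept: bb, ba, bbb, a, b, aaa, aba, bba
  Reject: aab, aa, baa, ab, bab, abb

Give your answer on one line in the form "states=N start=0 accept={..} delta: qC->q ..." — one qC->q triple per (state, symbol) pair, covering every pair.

states=3 start=0 accept={0,1} delta: 0a->1 0b->0 1a->2 1b->2 2a->0 2b->2

Fold the examples into a partial DFA from state 0: repeatedly fix the first undefined (state, symbol) met by the shortest-then-alphabetical prefix, trying targets in increasing order and rejecting any under which an Accept and a Reject string meet in one state with the same remainder; add a state when all current targets are rejected. Accepting states are where Accept strings end.
a: 0a undefined. 0a->0: no, bb/abb meet in 0 with "bb" left. Open state 1: 0a->1.
b: 0b undefined. 0b->0: ok.
aa: 1a undefined. 1a->0: no, bb/aab meet in 0. 1a->1: no, ba/aa meet in 1. Open state 2: 1a->2.
ab: 1b undefined. 1b->0: no, bb/ab meet in 0. 1b->1: no, ba/ab meet in 1. 1b->2: ok.
aaa: 2a undefined. 2a->0: ok.
aab: 2b undefined. 2b->0: no, bb/aab meet in 0. 2b->1: no, ba/aab meet in 1. 2b->2: ok.
All examples now run through 3 states with every (state, symbol) defined. Accept strings end in {0,1}, Reject strings end in {2}; accept={0,1}.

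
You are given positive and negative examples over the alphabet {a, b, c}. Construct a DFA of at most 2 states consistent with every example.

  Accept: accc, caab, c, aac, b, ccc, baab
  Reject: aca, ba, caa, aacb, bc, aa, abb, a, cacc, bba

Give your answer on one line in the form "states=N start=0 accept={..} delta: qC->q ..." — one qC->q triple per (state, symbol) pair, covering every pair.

states=2 start=0 accept={1} delta: 0a->0 0b->1 0c->1 1a->0 1b->0 1c->0

State merging on the prefix tree: take the shortest (then alphabetical) example prefix whose next move is undefined and point that move at state 0, else 1, else 2, ...; a target is out if some Accept/Reject pair would then sit in one state with the same input left (inseparable). If every existing state is out, open a new one.
a: 0a undefined. 0a->0: ok.
b: 0b undefined. 0b->0: no, c/bc meet in 0 with "c" left. Open state 1: 0b->1.
c: 0c undefined. 0c->0: no, accc/aca meet in 0. 0c->1: ok.
ba: 1a undefined. 1a->0: ok.
bb: 1b undefined. 1b->0: ok.
bc: 1c undefined. 1c->0: ok.
All examples now run through 2 states with every (state, symbol) defined. Accept strings end in {1}, Reject strings end in {0}; accept={1}.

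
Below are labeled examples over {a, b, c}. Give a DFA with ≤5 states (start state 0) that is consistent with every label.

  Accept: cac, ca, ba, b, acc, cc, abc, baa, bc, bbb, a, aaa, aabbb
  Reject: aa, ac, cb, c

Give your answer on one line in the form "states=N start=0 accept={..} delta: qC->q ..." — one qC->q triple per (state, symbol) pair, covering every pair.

states=4 start=0 accept={1,2} delta: 0a->1 0b->2 0c->3 1a->0 1b->2 1c->3 2a->2 2b->0 2c->1 3a->2 3b->0 3c->1

Fold the examples into a partial DFA from state 0: repeatedly fix the first undefined (state, symbol) met by the shortest-then-alphabetical prefix, trying targets in increasing order and rejecting any under which an Accept and a Reject string meet in one state with the same remainder; add a state when all current targets are rejected. Accepting states are where Accept strings end.
a: 0a undefined. 0a->0: no, a/aa meet in 0. Open state 1: 0a->1.
b: 0b undefined. 0b->0: no, baa/aa meet in 1 with "a" left. 0b->1: no, ba/aa meet in 1 with "a" left. Open state 2: 0b->2.
c: 0c undefined. 0c->0: no, cac/ac meet in 1 with "c" left. 0c->1: no, ca/aa meet in 1 with "a" left. 0c->2: no, b/c meet in 2. Open state 3: 0c->3.
aa: 1a undefined. 1a->0: ok.
ab: 1b undefined. 1b->0: no, abc/c meet in 3. 1b->1: no, abc/ac meet in 1 with "c" left. 1b->2: ok.
ac: 1c undefined. 1c->0: no, acc/c meet in 3. 1c->1: no, acc/ac meet in 1. 1c->2: no, b/ac meet in 2. 1c->3: ok.
ba: 2a undefined. 2a->0: no, ba/aa meet in 0. 2a->1: no, baa/aa meet in 0. 2a->2: ok.
bb: 2b undefined. 2b->0: ok.
bc: 2c undefined. 2c->0: no, abc/aa meet in 0. 2c->1: ok.
ca: 3a undefined. 3a->0: no, cac/ac meet in 3. 3a->1: no, cac/ac meet in 3. 3a->2: ok.
cb: 3b undefined. 3b->0: ok.
cc: 3c undefined. 3c->0: no, acc/aa meet in 0. 3c->1: ok.
All examples now run through 4 states with every (state, symbol) defined. Accept strings end in {1,2}, Reject strings end in {0,3}; accept={1,2}.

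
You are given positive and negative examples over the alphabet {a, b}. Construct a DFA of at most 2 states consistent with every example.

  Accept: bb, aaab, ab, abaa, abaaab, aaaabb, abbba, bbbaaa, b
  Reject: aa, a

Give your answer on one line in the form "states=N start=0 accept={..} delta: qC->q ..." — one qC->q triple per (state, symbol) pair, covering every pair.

states=2 start=0 accept={1} delta: 0a->0 0b->1 1a->1 1b->1

Fold the examples into a partial DFA from state 0: repeatedly fix the first undefined (state, symbol) met by the shortest-then-alphabetical prefix, trying targets in increasing order and rejecting any under which an Accept and a Reject string meet in one state with the same remainder; add a state when all current targets are rejected. Accepting states are where Accept strings end.
a: 0a undefined. 0a->0: ok.
b: 0b undefined. 0b->0: no, bb/aa meet in 0. Open state 1: 0b->1.
bb: 1b undefined. 1b->0: no, bb/aa meet in 0. 1b->1: ok.
aba: 1a undefined. 1a->0: no, abaa/aa meet in 0. 1a->1: ok.
All examples now run through 2 states with every (state, symbol) defined. Accept strings end in {1}, Reject strings end in {0}; accept={1}.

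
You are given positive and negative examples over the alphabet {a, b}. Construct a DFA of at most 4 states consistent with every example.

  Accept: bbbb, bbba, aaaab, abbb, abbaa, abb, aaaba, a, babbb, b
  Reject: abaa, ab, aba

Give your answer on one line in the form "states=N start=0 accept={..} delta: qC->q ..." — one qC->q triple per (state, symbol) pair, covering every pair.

State merging on the prefix tree: take the shortest (then alphabetical) example prefix whose next move is undefined and point that move at state 0, else 1, else 2, ...; a target is out if some Accept/Reject pair would then sit in one state with the same input left (inseparable). If every existing state is out, open a new one.
a: 0a undefined. 0a->0: no, aaaab/ab meet in 0 with "b" left. Open state 1: 0a->1.
b: 0b undefined. 0b->0: ok.
aa: 1a undefined. 1a->0: no, aaaba/aba meet in 1 with "ba" left. 1a->1: no, aaaab/ab meet in 1 with "b" left. Open state 2: 1a->2.
ab: 1b undefined. 1b->0: no, bbbb/ab meet in 0. 1b->1: no, bbba/ab meet in 1. 1b->2: ok.
aaa: 2a undefined. 2a->0: no, bbbb/aba meet in 0. 2a->1: no, bbba/aba meet in 1. 2a->2: ok.
abb: 2b undefined. 2b->0: no, abbaa/abaa meet in 2. 2b->1: no, abbb/abaa meet in 2. 2b->2: no, aaaab/abaa meet in 2. Open state 3: 2b->3.
abba: 3a undefined. 3a->0: ok.
abbb: 3b undefined. 3b->0: ok.
All examples now run through 4 states with every (state, symbol) defined. Accept strings end in {0,1,3}, Reject strings end in {2}; accept={0,1,3}.

states=4 start=0 accept={0,1,3} delta: 0a->1 0b->0 1a->2 1b->2 2a->2 2b->3 3a->0 3b->0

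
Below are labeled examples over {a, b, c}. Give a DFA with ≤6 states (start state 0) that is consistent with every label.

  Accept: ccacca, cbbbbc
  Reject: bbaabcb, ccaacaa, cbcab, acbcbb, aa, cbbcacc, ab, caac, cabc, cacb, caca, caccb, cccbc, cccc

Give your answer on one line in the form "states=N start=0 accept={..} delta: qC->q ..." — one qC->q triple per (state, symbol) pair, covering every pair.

states=4 start=0 accept={2} delta: 0a->0 0b->0 0c->1 1a->0 1b->1 1c->2 2a->1 2b->0 2c->3 3a->2 3b->0 3c->0

Grow the machine one transition at a time. Run the examples from 0; the earliest place one falls off (shortest prefix, ties alphabetical) gets sent to the lowest-numbered state that keeps every Accept/Reject pair distinguishable — a pair clashes when both reach the same state with identical unread suffix — and to a fresh state only if none does.
a: 0a undefined. 0a->0: ok.
b: 0b undefined. 0b->0: ok.
c: 0c undefined. 0c->0: no, ccacca/bbaabcb meet in 0. Open state 1: 0c->1.
ca: 1a undefined. 1a->0: ok.
cb: 1b undefined. 1b->0: no, cbbbbc/caac meet in 1. 1b->1: ok.
cc: 1c undefined. 1c->0: no, ccacca/ccaacaa meet in 0. 1c->1: no, ccacca/ccaacaa meet in 0. Open state 2: 1c->2.
cca: 2a undefined. 2a->0: no, ccacca/ccaacaa meet in 0. 2a->1: ok.
ccc: 2c undefined. 2c->0: no, ccacca/ccaacaa meet in 0. 2c->1: no, ccacca/ccaacaa meet in 0. 2c->2: no, ccacca/bbaabcb meet in 1. Open state 3: 2c->3.
cccb: 3b undefined. 3b->0: ok.
cccc: 3c undefined. 3c->0: ok.
acbcb: 2b undefined. 2b->0: ok.
ccacca: 3a undefined. 3a->0: no, ccacca/ccaacaa meet in 0. 3a->1: no, ccacca/bbaabcb meet in 1. 3a->2: ok.
All examples now run through 4 states with every (state, symbol) defined. Accept strings end in {2}, Reject strings end in {0,1,3}; accept={2}.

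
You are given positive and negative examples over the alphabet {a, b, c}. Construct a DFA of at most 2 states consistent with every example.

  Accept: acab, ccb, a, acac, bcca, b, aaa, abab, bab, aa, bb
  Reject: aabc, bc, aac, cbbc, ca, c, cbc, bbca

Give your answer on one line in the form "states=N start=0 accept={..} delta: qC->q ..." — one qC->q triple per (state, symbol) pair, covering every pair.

Grow the machine one transition at a time. Run the examples from 0; the earliest place one falls off (shortest prefix, ties alphabetical) gets sent to the lowest-numbered state that keeps every Accept/Reject pair distinguishable — a pair clashes when both reach the same state with identical unread suffix — and to a fresh state only if none does.
a: 0a undefined. 0a->0: ok.
b: 0b undefined. 0b->0: ok.
c: 0c undefined. 0c->0: no, acab/aabc meet in 0. Open state 1: 0c->1.
ca: 1a undefined. 1a->0: no, acab/ca meet in 0. 1a->1: ok.
cb: 1b undefined. 1b->0: ok.
cc: 1c undefined. 1c->0: ok.
All examples now run through 2 states with every (state, symbol) defined. Accept strings end in {0}, Reject strings end in {1}; accept={0}.

states=2 start=0 accept={0} delta: 0a->0 0b->0 0c->1 1a->1 1b->0 1c->0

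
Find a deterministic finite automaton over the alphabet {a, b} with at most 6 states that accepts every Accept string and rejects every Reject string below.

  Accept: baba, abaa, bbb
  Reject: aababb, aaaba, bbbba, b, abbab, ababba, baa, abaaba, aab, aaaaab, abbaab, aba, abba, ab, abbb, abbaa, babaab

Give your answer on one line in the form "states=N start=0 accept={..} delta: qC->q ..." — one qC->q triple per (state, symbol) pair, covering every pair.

State merging on the prefix tree: take the shortest (then alphabetical) example prefix whose next move is undefined and point that move at state 0, else 1, else 2, ...; a target is out if some Accept/Reject pair would then sit in one state with the same input left (inseparable). If every existing state is out, open a new one.
a: 0a undefined. 0a->0: no, abaa/baa meet in 0 with "baa" left. Open state 1: 0a->1.
b: 0b undefined. 0b->0: no, baba/aba meet in 1 with "ba" left. 0b->1: ok.
aa: 1a undefined. 1a->0: ok.
ab: 1b undefined. 1b->0: no, baba/aababb meet in 0. 1b->1: no, baba/aaaba meet in 0. Open state 2: 1b->2.
aba: 2a undefined. 2a->0: no, baba/aaaba meet in 0. 2a->1: no, baba/abaaba meet in 0. 2a->2: no, abaa/aababb meet in 2. Open state 3: 2a->3.
abb: 2b undefined. 2b->0: no, baba/bbbba meet in 0. 2b->1: no, baba/abba meet in 0. 2b->2: no, abaa/abbaa meet in 3 with "a" left. 2b->3: no, abaa/abba meet in 3 with "a" left. Open state 4: 2b->4.
abaa: 3a undefined. 3a->0: no, baba/abaaba meet in 0. 3a->1: no, abaa/b meet in 1. 3a->2: no, abaa/aababb meet in 2. 3a->3: no, abaa/aaaba meet in 3. 3a->4: ok.
abab: 3b undefined. 3b->0: no, baba/ababba meet in 0. 3b->1: ok.
abba: 4a undefined. 4a->0: no, baba/abba meet in 0. 4a->1: no, baba/abbaa meet in 0. 4a->2: no, abaa/abbab meet in 4. 4a->3: no, abaa/abbaa meet in 4. 4a->4: no, abaa/abba meet in 4. Open state 5: 4a->5.
abbb: 4b undefined. 4b->0: no, baba/abbb meet in 0. 4b->1: no, baba/bbbba meet in 0. 4b->2: ok.
abbaa: 5a undefined. 5a->0: no, baba/abbaa meet in 0. 5a->1: ok.
abbab: 5b undefined. 5b->0: no, baba/abbab meet in 0. 5b->1: ok.
All examples now run through 6 states with every (state, symbol) defined. Accept strings end in {0,4}, Reject strings end in {1,2,3,5}; accept={0,4}.

states=6 start=0 accept={0,4} delta: 0a->1 0b->1 1a->0 1b->2 2a->3 2b->4 3a->4 3b->1 4a->5 4b->2 5a->1 5b->1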